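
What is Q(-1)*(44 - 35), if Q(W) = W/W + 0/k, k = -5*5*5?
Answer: 9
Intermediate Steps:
k = -125 (k = -25*5 = -125)
Q(W) = 1 (Q(W) = W/W + 0/(-125) = 1 + 0*(-1/125) = 1 + 0 = 1)
Q(-1)*(44 - 35) = 1*(44 - 35) = 1*9 = 9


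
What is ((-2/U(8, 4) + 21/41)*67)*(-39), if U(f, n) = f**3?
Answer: -13940355/10496 ≈ -1328.2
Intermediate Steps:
((-2/U(8, 4) + 21/41)*67)*(-39) = ((-2/(8**3) + 21/41)*67)*(-39) = ((-2/512 + 21*(1/41))*67)*(-39) = ((-2*1/512 + 21/41)*67)*(-39) = ((-1/256 + 21/41)*67)*(-39) = ((5335/10496)*67)*(-39) = (357445/10496)*(-39) = -13940355/10496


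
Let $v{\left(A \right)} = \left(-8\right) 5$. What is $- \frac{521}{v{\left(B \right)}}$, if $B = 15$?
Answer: $\frac{521}{40} \approx 13.025$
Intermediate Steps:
$v{\left(A \right)} = -40$
$- \frac{521}{v{\left(B \right)}} = - \frac{521}{-40} = \left(-521\right) \left(- \frac{1}{40}\right) = \frac{521}{40}$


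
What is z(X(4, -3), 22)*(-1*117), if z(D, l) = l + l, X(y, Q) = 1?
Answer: -5148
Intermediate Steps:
z(D, l) = 2*l
z(X(4, -3), 22)*(-1*117) = (2*22)*(-1*117) = 44*(-117) = -5148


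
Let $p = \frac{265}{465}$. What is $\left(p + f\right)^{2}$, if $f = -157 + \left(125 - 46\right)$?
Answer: $\frac{51854401}{8649} \approx 5995.4$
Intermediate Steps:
$p = \frac{53}{93}$ ($p = 265 \cdot \frac{1}{465} = \frac{53}{93} \approx 0.56989$)
$f = -78$ ($f = -157 + \left(125 - 46\right) = -157 + 79 = -78$)
$\left(p + f\right)^{2} = \left(\frac{53}{93} - 78\right)^{2} = \left(- \frac{7201}{93}\right)^{2} = \frac{51854401}{8649}$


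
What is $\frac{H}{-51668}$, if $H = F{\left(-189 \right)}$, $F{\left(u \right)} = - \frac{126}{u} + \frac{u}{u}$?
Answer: $- \frac{5}{155004} \approx -3.2257 \cdot 10^{-5}$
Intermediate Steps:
$F{\left(u \right)} = 1 - \frac{126}{u}$ ($F{\left(u \right)} = - \frac{126}{u} + 1 = 1 - \frac{126}{u}$)
$H = \frac{5}{3}$ ($H = \frac{-126 - 189}{-189} = \left(- \frac{1}{189}\right) \left(-315\right) = \frac{5}{3} \approx 1.6667$)
$\frac{H}{-51668} = \frac{5}{3 \left(-51668\right)} = \frac{5}{3} \left(- \frac{1}{51668}\right) = - \frac{5}{155004}$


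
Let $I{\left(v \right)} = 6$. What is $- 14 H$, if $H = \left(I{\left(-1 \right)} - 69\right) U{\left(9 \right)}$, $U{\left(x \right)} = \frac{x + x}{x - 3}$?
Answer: $2646$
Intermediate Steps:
$U{\left(x \right)} = \frac{2 x}{-3 + x}$
$H = -189$ ($H = \left(6 - 69\right) 2 \cdot 9 \frac{1}{-3 + 9} = - 63 \cdot 2 \cdot 9 \cdot \frac{1}{6} = \left(-63\right) 3 = -189$)
$- 14 H = \left(-14\right) \left(-189\right) = 2646$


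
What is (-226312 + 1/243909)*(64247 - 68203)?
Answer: 218369354949292/243909 ≈ 8.9529e+8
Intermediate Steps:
(-226312 + 1/243909)*(64247 - 68203) = (-226312 + 1/243909)*(-3956) = -55199533607/243909*(-3956) = 218369354949292/243909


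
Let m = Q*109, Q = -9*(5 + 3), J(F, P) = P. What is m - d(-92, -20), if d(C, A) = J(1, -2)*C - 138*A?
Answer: -10792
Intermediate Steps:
Q = -72 (Q = -9*8 = -72)
d(C, A) = -138*A - 2*C (d(C, A) = -2*C - 138*A = -138*A - 2*C)
m = -7848 (m = -72*109 = -7848)
m - d(-92, -20) = -7848 - (-138*(-20) - 2*(-92)) = -7848 - (2760 + 184) = -7848 - 1*2944 = -7848 - 2944 = -10792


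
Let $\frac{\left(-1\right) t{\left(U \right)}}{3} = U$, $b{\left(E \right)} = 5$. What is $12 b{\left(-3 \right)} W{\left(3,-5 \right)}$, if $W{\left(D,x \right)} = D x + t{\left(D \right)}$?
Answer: $-1440$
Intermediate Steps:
$t{\left(U \right)} = - 3 U$
$W{\left(D,x \right)} = - 3 D + D x$ ($W{\left(D,x \right)} = D x - 3 D = - 3 D + D x$)
$12 b{\left(-3 \right)} W{\left(3,-5 \right)} = 12 \cdot 5 \cdot 3 \left(-3 - 5\right) = 60 \cdot 3 \left(-8\right) = 60 \left(-24\right) = -1440$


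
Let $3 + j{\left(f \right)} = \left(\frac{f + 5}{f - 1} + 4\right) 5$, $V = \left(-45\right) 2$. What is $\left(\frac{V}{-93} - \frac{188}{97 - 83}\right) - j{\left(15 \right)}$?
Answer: $- \frac{7943}{217} \approx -36.604$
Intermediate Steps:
$V = -90$
$j{\left(f \right)} = 17 + \frac{5 \left(5 + f\right)}{-1 + f}$ ($j{\left(f \right)} = -3 + \left(\frac{f + 5}{f - 1} + 4\right) 5 = -3 + \left(\frac{5 + f}{-1 + f} + 4\right) 5 = -3 + \left(4 + \frac{5 + f}{-1 + f}\right) 5 = -3 + \left(20 + \frac{5 \left(5 + f\right)}{-1 + f}\right) = 17 + \frac{5 \left(5 + f\right)}{-1 + f}$)
$\left(\frac{V}{-93} - \frac{188}{97 - 83}\right) - j{\left(15 \right)} = \left(- \frac{90}{-93} - \frac{188}{97 - 83}\right) - \frac{2 \left(4 + 11 \cdot 15\right)}{-1 + 15} = \left(\left(-90\right) \left(- \frac{1}{93}\right) - \frac{188}{14}\right) - \frac{2 \left(4 + 165\right)}{14} = \left(\frac{30}{31} - \frac{94}{7}\right) - 2 \cdot \frac{1}{14} \cdot 169 = \left(\frac{30}{31} - \frac{94}{7}\right) - \frac{169}{7} = - \frac{2704}{217} - \frac{169}{7} = - \frac{7943}{217}$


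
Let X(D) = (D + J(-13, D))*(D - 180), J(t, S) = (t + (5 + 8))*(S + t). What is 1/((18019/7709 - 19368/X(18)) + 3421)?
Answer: 624429/2141778590 ≈ 0.00029155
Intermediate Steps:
J(t, S) = (13 + t)*(S + t) (J(t, S) = (t + 13)*(S + t) = (13 + t)*(S + t))
X(D) = D*(-180 + D) (X(D) = (D + ((-13)**2 + 13*D + 13*(-13) + D*(-13)))*(D - 180) = (D + (169 + 13*D - 169 - 13*D))*(-180 + D) = (D + 0)*(-180 + D) = D*(-180 + D))
1/((18019/7709 - 19368/X(18)) + 3421) = 1/((18019/7709 - 19368*1/(18*(-180 + 18))) + 3421) = 1/((18019*(1/7709) - 19368/(18*(-162))) + 3421) = 1/((18019/7709 - 19368/(-2916)) + 3421) = 1/((18019/7709 - 19368*(-1/2916)) + 3421) = 1/((18019/7709 + 538/81) + 3421) = 1/(5606981/624429 + 3421) = 1/(2141778590/624429) = 624429/2141778590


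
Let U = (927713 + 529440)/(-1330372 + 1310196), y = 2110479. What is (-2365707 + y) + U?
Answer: -5150937281/20176 ≈ -2.5530e+5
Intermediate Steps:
U = -1457153/20176 (U = 1457153/(-20176) = 1457153*(-1/20176) = -1457153/20176 ≈ -72.222)
(-2365707 + y) + U = (-2365707 + 2110479) - 1457153/20176 = -255228 - 1457153/20176 = -5150937281/20176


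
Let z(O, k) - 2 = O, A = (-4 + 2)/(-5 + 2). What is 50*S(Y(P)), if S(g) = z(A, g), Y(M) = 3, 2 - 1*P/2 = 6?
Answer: 400/3 ≈ 133.33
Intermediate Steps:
P = -8 (P = 4 - 2*6 = 4 - 12 = -8)
A = ⅔ (A = -2/(-3) = -2*(-⅓) = ⅔ ≈ 0.66667)
z(O, k) = 2 + O
S(g) = 8/3 (S(g) = 2 + ⅔ = 8/3)
50*S(Y(P)) = 50*(8/3) = 400/3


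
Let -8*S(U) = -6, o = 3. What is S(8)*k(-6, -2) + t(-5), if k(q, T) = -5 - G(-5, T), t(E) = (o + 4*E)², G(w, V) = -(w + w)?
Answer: 1111/4 ≈ 277.75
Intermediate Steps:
S(U) = ¾ (S(U) = -⅛*(-6) = ¾)
G(w, V) = -2*w
t(E) = (3 + 4*E)²
k(q, T) = -15 (k(q, T) = -5 - (-2)*(-5) = -5 - 1*10 = -5 - 10 = -15)
S(8)*k(-6, -2) + t(-5) = (¾)*(-15) + (3 + 4*(-5))² = -45/4 + (3 - 20)² = -45/4 + (-17)² = -45/4 + 289 = 1111/4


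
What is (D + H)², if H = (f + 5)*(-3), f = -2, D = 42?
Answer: 1089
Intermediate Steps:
H = -9 (H = (-2 + 5)*(-3) = 3*(-3) = -9)
(D + H)² = (42 - 9)² = 33² = 1089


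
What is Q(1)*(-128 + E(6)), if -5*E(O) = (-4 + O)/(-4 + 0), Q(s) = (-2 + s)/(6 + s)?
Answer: 1279/70 ≈ 18.271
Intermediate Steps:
Q(s) = (-2 + s)/(6 + s)
E(O) = -1/5 + O/20 (E(O) = -(-4 + O)/(5*(-4 + 0)) = -(-4 + O)/(5*(-4)) = -(-4 + O)*(-1)/(5*4) = -(1 - O/4)/5 = -1/5 + O/20)
Q(1)*(-128 + E(6)) = ((-2 + 1)/(6 + 1))*(-128 + (-1/5 + (1/20)*6)) = (-1/7)*(-128 + (-1/5 + 3/10)) = ((1/7)*(-1))*(-128 + 1/10) = -1/7*(-1279/10) = 1279/70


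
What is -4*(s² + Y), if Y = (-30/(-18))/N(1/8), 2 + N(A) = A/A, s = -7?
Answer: -568/3 ≈ -189.33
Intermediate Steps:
N(A) = -1 (N(A) = -2 + A/A = -2 + 1 = -1)
Y = -5/3 (Y = -30/(-18)/(-1) = -30*(-1/18)*(-1) = (5/3)*(-1) = -5/3 ≈ -1.6667)
-4*(s² + Y) = -4*((-7)² - 5/3) = -4*(49 - 5/3) = -4*142/3 = -568/3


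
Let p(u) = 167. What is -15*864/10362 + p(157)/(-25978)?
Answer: -56400889/44864006 ≈ -1.2572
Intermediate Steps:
-15*864/10362 + p(157)/(-25978) = -15*864/10362 + 167/(-25978) = -12960*1/10362 + 167*(-1/25978) = -2160/1727 - 167/25978 = -56400889/44864006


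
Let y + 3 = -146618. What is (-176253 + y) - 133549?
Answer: -456423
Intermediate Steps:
y = -146621 (y = -3 - 146618 = -146621)
(-176253 + y) - 133549 = (-176253 - 146621) - 133549 = -322874 - 133549 = -456423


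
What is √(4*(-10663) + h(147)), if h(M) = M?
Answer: I*√42505 ≈ 206.17*I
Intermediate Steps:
√(4*(-10663) + h(147)) = √(4*(-10663) + 147) = √(-42652 + 147) = √(-42505) = I*√42505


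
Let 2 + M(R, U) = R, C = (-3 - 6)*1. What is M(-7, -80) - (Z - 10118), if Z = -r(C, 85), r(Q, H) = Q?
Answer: 10100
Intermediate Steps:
C = -9 (C = -9*1 = -9)
M(R, U) = -2 + R
Z = 9 (Z = -1*(-9) = 9)
M(-7, -80) - (Z - 10118) = (-2 - 7) - (9 - 10118) = -9 - 1*(-10109) = -9 + 10109 = 10100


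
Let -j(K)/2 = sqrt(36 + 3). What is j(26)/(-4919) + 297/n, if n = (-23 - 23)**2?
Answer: 297/2116 + 2*sqrt(39)/4919 ≈ 0.14290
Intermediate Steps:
n = 2116 (n = (-46)**2 = 2116)
j(K) = -2*sqrt(39) (j(K) = -2*sqrt(36 + 3) = -2*sqrt(39))
j(26)/(-4919) + 297/n = -2*sqrt(39)/(-4919) + 297/2116 = -2*sqrt(39)*(-1/4919) + 297*(1/2116) = 2*sqrt(39)/4919 + 297/2116 = 297/2116 + 2*sqrt(39)/4919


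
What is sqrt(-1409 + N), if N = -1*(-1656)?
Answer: sqrt(247) ≈ 15.716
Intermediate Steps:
N = 1656
sqrt(-1409 + N) = sqrt(-1409 + 1656) = sqrt(247)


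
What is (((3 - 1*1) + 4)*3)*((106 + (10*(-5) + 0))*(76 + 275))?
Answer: 353808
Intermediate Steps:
(((3 - 1*1) + 4)*3)*((106 + (10*(-5) + 0))*(76 + 275)) = (((3 - 1) + 4)*3)*((106 + (-50 + 0))*351) = ((2 + 4)*3)*((106 - 50)*351) = (6*3)*(56*351) = 18*19656 = 353808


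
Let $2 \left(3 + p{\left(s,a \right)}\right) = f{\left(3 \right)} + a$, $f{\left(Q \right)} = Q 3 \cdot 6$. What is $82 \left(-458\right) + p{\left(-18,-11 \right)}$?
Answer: $- \frac{75075}{2} \approx -37538.0$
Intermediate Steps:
$f{\left(Q \right)} = 18 Q$ ($f{\left(Q \right)} = 3 Q 6 = 18 Q$)
$p{\left(s,a \right)} = 24 + \frac{a}{2}$ ($p{\left(s,a \right)} = -3 + \frac{18 \cdot 3 + a}{2} = -3 + \frac{54 + a}{2} = -3 + \left(27 + \frac{a}{2}\right) = 24 + \frac{a}{2}$)
$82 \left(-458\right) + p{\left(-18,-11 \right)} = 82 \left(-458\right) + \left(24 + \frac{1}{2} \left(-11\right)\right) = -37556 + \left(24 - \frac{11}{2}\right) = -37556 + \frac{37}{2} = - \frac{75075}{2}$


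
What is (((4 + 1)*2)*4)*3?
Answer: 120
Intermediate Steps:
(((4 + 1)*2)*4)*3 = ((5*2)*4)*3 = (10*4)*3 = 40*3 = 120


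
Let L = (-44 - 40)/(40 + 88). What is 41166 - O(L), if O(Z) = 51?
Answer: 41115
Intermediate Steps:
L = -21/32 (L = -84/128 = -84*1/128 = -21/32 ≈ -0.65625)
41166 - O(L) = 41166 - 1*51 = 41166 - 51 = 41115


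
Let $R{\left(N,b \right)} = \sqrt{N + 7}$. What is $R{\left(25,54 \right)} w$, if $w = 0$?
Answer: $0$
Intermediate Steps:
$R{\left(N,b \right)} = \sqrt{7 + N}$
$R{\left(25,54 \right)} w = \sqrt{7 + 25} \cdot 0 = \sqrt{32} \cdot 0 = 4 \sqrt{2} \cdot 0 = 0$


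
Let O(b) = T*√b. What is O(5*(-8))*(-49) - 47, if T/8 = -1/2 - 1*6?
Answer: -47 + 5096*I*√10 ≈ -47.0 + 16115.0*I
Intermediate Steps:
T = -52 (T = 8*(-1/2 - 1*6) = 8*(-1*½ - 6) = 8*(-½ - 6) = 8*(-13/2) = -52)
O(b) = -52*√b
O(5*(-8))*(-49) - 47 = -52*2*I*√10*(-49) - 47 = -104*I*√10*(-49) - 47 = 5096*I*√10 - 47 = -47 + 5096*I*√10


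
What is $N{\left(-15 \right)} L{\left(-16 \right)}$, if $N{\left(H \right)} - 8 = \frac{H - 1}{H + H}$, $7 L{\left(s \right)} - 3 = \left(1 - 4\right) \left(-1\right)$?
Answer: $\frac{256}{35} \approx 7.3143$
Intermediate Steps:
$L{\left(s \right)} = \frac{6}{7}$ ($L{\left(s \right)} = \frac{3}{7} + \frac{\left(1 - 4\right) \left(-1\right)}{7} = \frac{3}{7} + \frac{\left(-3\right) \left(-1\right)}{7} = \frac{3}{7} + \frac{1}{7} \cdot 3 = \frac{3}{7} + \frac{3}{7} = \frac{6}{7}$)
$N{\left(H \right)} = 8 + \frac{-1 + H}{2 H}$ ($N{\left(H \right)} = 8 + \frac{H - 1}{H + H} = 8 + \frac{-1 + H}{2 H}$)
$N{\left(-15 \right)} L{\left(-16 \right)} = \frac{-1 + 17 \left(-15\right)}{2 \left(-15\right)} \frac{6}{7} = \frac{1}{2} \left(- \frac{1}{15}\right) \left(-1 - 255\right) \frac{6}{7} = \frac{1}{2} \left(- \frac{1}{15}\right) \left(-256\right) \frac{6}{7} = \frac{128}{15} \cdot \frac{6}{7} = \frac{256}{35}$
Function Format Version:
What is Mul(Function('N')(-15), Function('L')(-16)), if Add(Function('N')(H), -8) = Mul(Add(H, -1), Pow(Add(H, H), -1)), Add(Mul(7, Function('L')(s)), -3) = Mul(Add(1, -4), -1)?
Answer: Rational(256, 35) ≈ 7.3143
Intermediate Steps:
Function('L')(s) = Rational(6, 7) (Function('L')(s) = Add(Rational(3, 7), Mul(Rational(1, 7), Mul(Add(1, -4), -1))) = Add(Rational(3, 7), Mul(Rational(1, 7), Mul(-3, -1))) = Add(Rational(3, 7), Mul(Rational(1, 7), 3)) = Add(Rational(3, 7), Rational(3, 7)) = Rational(6, 7))
Function('N')(H) = Add(8, Mul(Rational(1, 2), Pow(H, -1), Add(-1, H))) (Function('N')(H) = Add(8, Mul(Add(H, -1), Pow(Add(H, H), -1))) = Add(8, Mul(Add(-1, H), Pow(Mul(2, H), -1))) = Add(8, Mul(Add(-1, H), Mul(Rational(1, 2), Pow(H, -1)))) = Add(8, Mul(Rational(1, 2), Pow(H, -1), Add(-1, H))))
Mul(Function('N')(-15), Function('L')(-16)) = Mul(Mul(Rational(1, 2), Pow(-15, -1), Add(-1, Mul(17, -15))), Rational(6, 7)) = Mul(Mul(Rational(1, 2), Rational(-1, 15), Add(-1, -255)), Rational(6, 7)) = Mul(Mul(Rational(1, 2), Rational(-1, 15), -256), Rational(6, 7)) = Mul(Rational(128, 15), Rational(6, 7)) = Rational(256, 35)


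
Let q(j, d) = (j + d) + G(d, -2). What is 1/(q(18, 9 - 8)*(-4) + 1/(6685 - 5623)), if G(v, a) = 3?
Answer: -1062/93455 ≈ -0.011364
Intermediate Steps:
q(j, d) = 3 + d + j (q(j, d) = (j + d) + 3 = (d + j) + 3 = 3 + d + j)
1/(q(18, 9 - 8)*(-4) + 1/(6685 - 5623)) = 1/((3 + (9 - 8) + 18)*(-4) + 1/(6685 - 5623)) = 1/((3 + 1 + 18)*(-4) + 1/1062) = 1/(22*(-4) + 1/1062) = 1/(-88 + 1/1062) = 1/(-93455/1062) = -1062/93455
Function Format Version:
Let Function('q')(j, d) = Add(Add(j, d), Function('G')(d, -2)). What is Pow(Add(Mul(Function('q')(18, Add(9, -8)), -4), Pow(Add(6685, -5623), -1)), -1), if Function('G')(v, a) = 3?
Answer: Rational(-1062, 93455) ≈ -0.011364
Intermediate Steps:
Function('q')(j, d) = Add(3, d, j) (Function('q')(j, d) = Add(Add(j, d), 3) = Add(Add(d, j), 3) = Add(3, d, j))
Pow(Add(Mul(Function('q')(18, Add(9, -8)), -4), Pow(Add(6685, -5623), -1)), -1) = Pow(Add(Mul(Add(3, Add(9, -8), 18), -4), Pow(Add(6685, -5623), -1)), -1) = Pow(Add(Mul(Add(3, 1, 18), -4), Pow(1062, -1)), -1) = Pow(Add(Mul(22, -4), Rational(1, 1062)), -1) = Pow(Add(-88, Rational(1, 1062)), -1) = Pow(Rational(-93455, 1062), -1) = Rational(-1062, 93455)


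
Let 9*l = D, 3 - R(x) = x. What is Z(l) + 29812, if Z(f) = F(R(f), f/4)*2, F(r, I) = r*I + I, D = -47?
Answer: 4825643/162 ≈ 29788.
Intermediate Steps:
R(x) = 3 - x
l = -47/9 (l = (⅑)*(-47) = -47/9 ≈ -5.2222)
F(r, I) = I + I*r (F(r, I) = I*r + I = I + I*r)
Z(f) = f*(4 - f)/2 (Z(f) = ((f/4)*(1 + (3 - f)))*2 = ((f*(¼))*(4 - f))*2 = ((f/4)*(4 - f))*2 = (f*(4 - f)/4)*2 = f*(4 - f)/2)
Z(l) + 29812 = (½)*(-47/9)*(4 - 1*(-47/9)) + 29812 = (½)*(-47/9)*(4 + 47/9) + 29812 = (½)*(-47/9)*(83/9) + 29812 = -3901/162 + 29812 = 4825643/162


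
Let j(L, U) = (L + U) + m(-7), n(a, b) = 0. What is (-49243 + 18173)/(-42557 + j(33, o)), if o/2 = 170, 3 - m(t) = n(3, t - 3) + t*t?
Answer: 3107/4223 ≈ 0.73573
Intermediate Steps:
m(t) = 3 - t² (m(t) = 3 - (0 + t*t) = 3 - (0 + t²) = 3 - t²)
o = 340 (o = 2*170 = 340)
j(L, U) = -46 + L + U (j(L, U) = (L + U) + (3 - 1*(-7)²) = (L + U) + (3 - 1*49) = (L + U) + (3 - 49) = (L + U) - 46 = -46 + L + U)
(-49243 + 18173)/(-42557 + j(33, o)) = (-49243 + 18173)/(-42557 + (-46 + 33 + 340)) = -31070/(-42557 + 327) = -31070/(-42230) = -31070*(-1/42230) = 3107/4223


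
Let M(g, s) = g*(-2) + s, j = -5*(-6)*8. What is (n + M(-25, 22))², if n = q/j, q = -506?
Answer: 70341769/14400 ≈ 4884.8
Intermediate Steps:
j = 240 (j = 30*8 = 240)
M(g, s) = s - 2*g (M(g, s) = -2*g + s = s - 2*g)
n = -253/120 (n = -506/240 = -506*1/240 = -253/120 ≈ -2.1083)
(n + M(-25, 22))² = (-253/120 + (22 - 2*(-25)))² = (-253/120 + (22 + 50))² = (-253/120 + 72)² = (8387/120)² = 70341769/14400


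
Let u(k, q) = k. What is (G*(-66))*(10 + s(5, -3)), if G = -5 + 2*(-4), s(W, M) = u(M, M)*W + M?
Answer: -6864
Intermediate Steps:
s(W, M) = M + M*W (s(W, M) = M*W + M = M + M*W)
G = -13 (G = -5 - 8 = -13)
(G*(-66))*(10 + s(5, -3)) = (-13*(-66))*(10 - 3*(1 + 5)) = 858*(10 - 3*6) = 858*(10 - 18) = 858*(-8) = -6864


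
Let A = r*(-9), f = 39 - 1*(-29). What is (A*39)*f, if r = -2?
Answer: 47736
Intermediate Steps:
f = 68 (f = 39 + 29 = 68)
A = 18 (A = -2*(-9) = 18)
(A*39)*f = (18*39)*68 = 702*68 = 47736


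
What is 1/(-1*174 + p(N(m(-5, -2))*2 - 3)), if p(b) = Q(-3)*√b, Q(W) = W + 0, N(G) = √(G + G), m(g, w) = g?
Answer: -1/(174 + 3*√(-3 + 2*I*√10)) ≈ -0.0056024 + 0.00021085*I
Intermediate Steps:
N(G) = √2*√G (N(G) = √(2*G) = √2*√G)
Q(W) = W
p(b) = -3*√b
1/(-1*174 + p(N(m(-5, -2))*2 - 3)) = 1/(-1*174 - 3*√((√2*√(-5))*2 - 3)) = 1/(-174 - 3*√((√2*(I*√5))*2 - 3)) = 1/(-174 - 3*√((I*√10)*2 - 3)) = 1/(-174 - 3*√(2*I*√10 - 3)) = 1/(-174 - 3*√(-3 + 2*I*√10))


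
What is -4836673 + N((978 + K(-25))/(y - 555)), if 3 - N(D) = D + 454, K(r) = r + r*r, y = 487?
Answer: -164461427/34 ≈ -4.8371e+6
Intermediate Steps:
K(r) = r + r²
N(D) = -451 - D (N(D) = 3 - (D + 454) = 3 - (454 + D) = 3 + (-454 - D) = -451 - D)
-4836673 + N((978 + K(-25))/(y - 555)) = -4836673 + (-451 - (978 - 25*(1 - 25))/(487 - 555)) = -4836673 + (-451 - (978 - 25*(-24))/(-68)) = -4836673 + (-451 - (978 + 600)*(-1)/68) = -4836673 + (-451 - 1578*(-1)/68) = -4836673 + (-451 - 1*(-789/34)) = -4836673 + (-451 + 789/34) = -4836673 - 14545/34 = -164461427/34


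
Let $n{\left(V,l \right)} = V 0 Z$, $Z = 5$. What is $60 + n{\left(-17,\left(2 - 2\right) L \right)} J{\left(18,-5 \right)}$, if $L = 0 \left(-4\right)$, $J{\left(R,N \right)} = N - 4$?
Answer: $60$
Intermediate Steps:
$J{\left(R,N \right)} = -4 + N$
$L = 0$
$n{\left(V,l \right)} = 0$ ($n{\left(V,l \right)} = V 0 \cdot 5 = 0 \cdot 5 = 0$)
$60 + n{\left(-17,\left(2 - 2\right) L \right)} J{\left(18,-5 \right)} = 60 + 0 \left(-4 - 5\right) = 60 + 0 \left(-9\right) = 60 + 0 = 60$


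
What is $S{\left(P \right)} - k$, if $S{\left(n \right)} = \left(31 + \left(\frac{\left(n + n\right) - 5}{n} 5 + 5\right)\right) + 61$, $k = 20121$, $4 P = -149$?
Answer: $- \frac{2981986}{149} \approx -20013.0$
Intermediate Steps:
$P = - \frac{149}{4}$ ($P = \frac{1}{4} \left(-149\right) = - \frac{149}{4} \approx -37.25$)
$S{\left(n \right)} = 97 + \frac{5 \left(-5 + 2 n\right)}{n}$ ($S{\left(n \right)} = \left(31 + \left(\frac{2 n - 5}{n} 5 + 5\right)\right) + 61 = \left(31 + \left(\frac{-5 + 2 n}{n} 5 + 5\right)\right) + 61 = \left(31 + \left(\frac{5 \left(-5 + 2 n\right)}{n} + 5\right)\right) + 61 = \left(31 + \left(5 + \frac{5 \left(-5 + 2 n\right)}{n}\right)\right) + 61 = \left(36 + \frac{5 \left(-5 + 2 n\right)}{n}\right) + 61 = 97 + \frac{5 \left(-5 + 2 n\right)}{n}$)
$S{\left(P \right)} - k = \left(107 - \frac{25}{- \frac{149}{4}}\right) - 20121 = \left(107 - - \frac{100}{149}\right) - 20121 = \left(107 + \frac{100}{149}\right) - 20121 = \frac{16043}{149} - 20121 = - \frac{2981986}{149}$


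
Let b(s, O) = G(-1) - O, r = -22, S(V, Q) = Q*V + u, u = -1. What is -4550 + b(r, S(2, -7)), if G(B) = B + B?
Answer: -4537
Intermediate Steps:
G(B) = 2*B
S(V, Q) = -1 + Q*V (S(V, Q) = Q*V - 1 = -1 + Q*V)
b(s, O) = -2 - O (b(s, O) = 2*(-1) - O = -2 - O)
-4550 + b(r, S(2, -7)) = -4550 + (-2 - (-1 - 7*2)) = -4550 + (-2 - (-1 - 14)) = -4550 + (-2 - 1*(-15)) = -4550 + (-2 + 15) = -4550 + 13 = -4537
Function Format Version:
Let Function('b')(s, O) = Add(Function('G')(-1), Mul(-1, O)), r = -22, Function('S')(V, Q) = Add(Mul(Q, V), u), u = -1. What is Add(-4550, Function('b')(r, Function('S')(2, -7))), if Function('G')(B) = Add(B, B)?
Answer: -4537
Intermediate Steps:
Function('G')(B) = Mul(2, B)
Function('S')(V, Q) = Add(-1, Mul(Q, V)) (Function('S')(V, Q) = Add(Mul(Q, V), -1) = Add(-1, Mul(Q, V)))
Function('b')(s, O) = Add(-2, Mul(-1, O)) (Function('b')(s, O) = Add(Mul(2, -1), Mul(-1, O)) = Add(-2, Mul(-1, O)))
Add(-4550, Function('b')(r, Function('S')(2, -7))) = Add(-4550, Add(-2, Mul(-1, Add(-1, Mul(-7, 2))))) = Add(-4550, Add(-2, Mul(-1, Add(-1, -14)))) = Add(-4550, Add(-2, Mul(-1, -15))) = Add(-4550, Add(-2, 15)) = Add(-4550, 13) = -4537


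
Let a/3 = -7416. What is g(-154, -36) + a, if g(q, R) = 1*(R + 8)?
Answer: -22276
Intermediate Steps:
a = -22248 (a = 3*(-7416) = -22248)
g(q, R) = 8 + R (g(q, R) = 1*(8 + R) = 8 + R)
g(-154, -36) + a = (8 - 36) - 22248 = -28 - 22248 = -22276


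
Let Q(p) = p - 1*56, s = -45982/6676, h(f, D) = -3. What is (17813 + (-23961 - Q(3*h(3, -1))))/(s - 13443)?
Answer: 2900722/6413675 ≈ 0.45227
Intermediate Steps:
s = -22991/3338 (s = -45982*1/6676 = -22991/3338 ≈ -6.8877)
Q(p) = -56 + p (Q(p) = p - 56 = -56 + p)
(17813 + (-23961 - Q(3*h(3, -1))))/(s - 13443) = (17813 + (-23961 - (-56 + 3*(-3))))/(-22991/3338 - 13443) = (17813 + (-23961 - (-56 - 9)))/(-44895725/3338) = (17813 + (-23961 - 1*(-65)))*(-3338/44895725) = (17813 + (-23961 + 65))*(-3338/44895725) = (17813 - 23896)*(-3338/44895725) = -6083*(-3338/44895725) = 2900722/6413675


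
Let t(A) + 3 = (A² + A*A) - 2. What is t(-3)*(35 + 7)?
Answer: 546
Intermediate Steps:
t(A) = -5 + 2*A² (t(A) = -3 + ((A² + A*A) - 2) = -3 + ((A² + A²) - 2) = -3 + (2*A² - 2) = -3 + (-2 + 2*A²) = -5 + 2*A²)
t(-3)*(35 + 7) = (-5 + 2*(-3)²)*(35 + 7) = (-5 + 2*9)*42 = (-5 + 18)*42 = 13*42 = 546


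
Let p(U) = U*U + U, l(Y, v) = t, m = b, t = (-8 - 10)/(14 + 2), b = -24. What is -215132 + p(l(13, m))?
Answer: -13768439/64 ≈ -2.1513e+5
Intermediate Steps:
t = -9/8 (t = -18/16 = -18*1/16 = -9/8 ≈ -1.1250)
m = -24
l(Y, v) = -9/8
p(U) = U + U² (p(U) = U² + U = U + U²)
-215132 + p(l(13, m)) = -215132 - 9*(1 - 9/8)/8 = -215132 - 9/8*(-⅛) = -215132 + 9/64 = -13768439/64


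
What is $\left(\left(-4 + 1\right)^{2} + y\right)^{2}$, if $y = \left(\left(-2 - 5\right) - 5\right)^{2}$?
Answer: $23409$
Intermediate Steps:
$y = 144$ ($y = \left(\left(-2 - 5\right) - 5\right)^{2} = \left(-7 - 5\right)^{2} = \left(-12\right)^{2} = 144$)
$\left(\left(-4 + 1\right)^{2} + y\right)^{2} = \left(\left(-4 + 1\right)^{2} + 144\right)^{2} = \left(\left(-3\right)^{2} + 144\right)^{2} = \left(9 + 144\right)^{2} = 153^{2} = 23409$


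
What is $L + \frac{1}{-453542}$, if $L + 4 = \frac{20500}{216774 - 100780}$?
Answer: $- \frac{100567553993}{26304075374} \approx -3.8233$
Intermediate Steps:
$L = - \frac{221738}{57997}$ ($L = -4 + \frac{20500}{216774 - 100780} = -4 + \frac{20500}{115994} = -4 + 20500 \cdot \frac{1}{115994} = -4 + \frac{10250}{57997} = - \frac{221738}{57997} \approx -3.8233$)
$L + \frac{1}{-453542} = - \frac{221738}{57997} + \frac{1}{-453542} = - \frac{221738}{57997} - \frac{1}{453542} = - \frac{100567553993}{26304075374}$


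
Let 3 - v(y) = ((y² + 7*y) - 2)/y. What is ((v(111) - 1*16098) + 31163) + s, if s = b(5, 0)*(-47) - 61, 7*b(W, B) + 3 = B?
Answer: 11584418/777 ≈ 14909.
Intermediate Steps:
b(W, B) = -3/7 + B/7
v(y) = 3 - (-2 + y² + 7*y)/y (v(y) = 3 - ((y² + 7*y) - 2)/y = 3 - (-2 + y² + 7*y)/y)
s = -286/7 (s = (-3/7 + (⅐)*0)*(-47) - 61 = (-3/7 + 0)*(-47) - 61 = -3/7*(-47) - 61 = 141/7 - 61 = -286/7 ≈ -40.857)
((v(111) - 1*16098) + 31163) + s = (((-4 - 1*111 + 2/111) - 1*16098) + 31163) - 286/7 = (((-4 - 111 + 2*(1/111)) - 16098) + 31163) - 286/7 = (((-4 - 111 + 2/111) - 16098) + 31163) - 286/7 = ((-12763/111 - 16098) + 31163) - 286/7 = (-1799641/111 + 31163) - 286/7 = 1659452/111 - 286/7 = 11584418/777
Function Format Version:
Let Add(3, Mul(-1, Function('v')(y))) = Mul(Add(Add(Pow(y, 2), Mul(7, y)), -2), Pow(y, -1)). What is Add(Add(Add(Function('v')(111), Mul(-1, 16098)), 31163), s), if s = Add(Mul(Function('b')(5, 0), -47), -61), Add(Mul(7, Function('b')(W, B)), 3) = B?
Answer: Rational(11584418, 777) ≈ 14909.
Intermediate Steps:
Function('b')(W, B) = Add(Rational(-3, 7), Mul(Rational(1, 7), B))
Function('v')(y) = Add(3, Mul(-1, Pow(y, -1), Add(-2, Pow(y, 2), Mul(7, y)))) (Function('v')(y) = Add(3, Mul(-1, Mul(Add(Add(Pow(y, 2), Mul(7, y)), -2), Pow(y, -1)))) = Add(3, Mul(-1, Mul(Add(-2, Pow(y, 2), Mul(7, y)), Pow(y, -1)))) = Add(3, Mul(-1, Mul(Pow(y, -1), Add(-2, Pow(y, 2), Mul(7, y))))) = Add(3, Mul(-1, Pow(y, -1), Add(-2, Pow(y, 2), Mul(7, y)))))
s = Rational(-286, 7) (s = Add(Mul(Add(Rational(-3, 7), Mul(Rational(1, 7), 0)), -47), -61) = Add(Mul(Add(Rational(-3, 7), 0), -47), -61) = Add(Mul(Rational(-3, 7), -47), -61) = Add(Rational(141, 7), -61) = Rational(-286, 7) ≈ -40.857)
Add(Add(Add(Function('v')(111), Mul(-1, 16098)), 31163), s) = Add(Add(Add(Add(-4, Mul(-1, 111), Mul(2, Pow(111, -1))), Mul(-1, 16098)), 31163), Rational(-286, 7)) = Add(Add(Add(Add(-4, -111, Mul(2, Rational(1, 111))), -16098), 31163), Rational(-286, 7)) = Add(Add(Add(Add(-4, -111, Rational(2, 111)), -16098), 31163), Rational(-286, 7)) = Add(Add(Add(Rational(-12763, 111), -16098), 31163), Rational(-286, 7)) = Add(Add(Rational(-1799641, 111), 31163), Rational(-286, 7)) = Add(Rational(1659452, 111), Rational(-286, 7)) = Rational(11584418, 777)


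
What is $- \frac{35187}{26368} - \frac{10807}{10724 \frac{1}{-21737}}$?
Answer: $\frac{1548443978981}{70692608} \approx 21904.0$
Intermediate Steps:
$- \frac{35187}{26368} - \frac{10807}{10724 \frac{1}{-21737}} = \left(-35187\right) \frac{1}{26368} - \frac{10807}{10724 \left(- \frac{1}{21737}\right)} = - \frac{35187}{26368} - \frac{10807}{- \frac{10724}{21737}} = - \frac{35187}{26368} - - \frac{234911759}{10724} = - \frac{35187}{26368} + \frac{234911759}{10724} = \frac{1548443978981}{70692608}$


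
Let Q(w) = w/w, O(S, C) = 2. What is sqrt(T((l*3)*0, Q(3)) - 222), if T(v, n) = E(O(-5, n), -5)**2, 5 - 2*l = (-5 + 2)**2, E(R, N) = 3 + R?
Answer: I*sqrt(197) ≈ 14.036*I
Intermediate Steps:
Q(w) = 1
l = -2 (l = 5/2 - (-5 + 2)**2/2 = 5/2 - 1/2*(-3)**2 = 5/2 - 1/2*9 = 5/2 - 9/2 = -2)
T(v, n) = 25 (T(v, n) = (3 + 2)**2 = 5**2 = 25)
sqrt(T((l*3)*0, Q(3)) - 222) = sqrt(25 - 222) = sqrt(-197) = I*sqrt(197)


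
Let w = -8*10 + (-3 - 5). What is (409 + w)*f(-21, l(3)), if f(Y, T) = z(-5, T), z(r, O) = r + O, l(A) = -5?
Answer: -3210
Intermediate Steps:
w = -88 (w = -80 - 8 = -88)
z(r, O) = O + r
f(Y, T) = -5 + T (f(Y, T) = T - 5 = -5 + T)
(409 + w)*f(-21, l(3)) = (409 - 88)*(-5 - 5) = 321*(-10) = -3210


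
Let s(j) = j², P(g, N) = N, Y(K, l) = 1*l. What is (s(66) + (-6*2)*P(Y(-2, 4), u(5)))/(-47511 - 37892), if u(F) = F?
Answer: -4296/85403 ≈ -0.050303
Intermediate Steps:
Y(K, l) = l
(s(66) + (-6*2)*P(Y(-2, 4), u(5)))/(-47511 - 37892) = (66² - 6*2*5)/(-47511 - 37892) = (4356 - 12*5)/(-85403) = (4356 - 60)*(-1/85403) = 4296*(-1/85403) = -4296/85403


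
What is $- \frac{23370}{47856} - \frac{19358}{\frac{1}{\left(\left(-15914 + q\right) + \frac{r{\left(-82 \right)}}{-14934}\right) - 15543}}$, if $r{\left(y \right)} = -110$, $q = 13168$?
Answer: $\frac{21085386520282499}{59556792} \approx 3.5404 \cdot 10^{8}$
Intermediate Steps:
$- \frac{23370}{47856} - \frac{19358}{\frac{1}{\left(\left(-15914 + q\right) + \frac{r{\left(-82 \right)}}{-14934}\right) - 15543}} = - \frac{23370}{47856} - \frac{19358}{\frac{1}{\left(\left(-15914 + 13168\right) - \frac{110}{-14934}\right) - 15543}} = \left(-23370\right) \frac{1}{47856} - \frac{19358}{\frac{1}{\left(-2746 - - \frac{55}{7467}\right) - 15543}} = - \frac{3895}{7976} - \frac{19358}{\frac{1}{\left(-2746 + \frac{55}{7467}\right) - 15543}} = - \frac{3895}{7976} - \frac{19358}{\frac{1}{- \frac{20504327}{7467} - 15543}} = - \frac{3895}{7976} - \frac{19358}{\frac{1}{- \frac{136563908}{7467}}} = - \frac{3895}{7976} - \frac{19358}{- \frac{7467}{136563908}} = - \frac{3895}{7976} - - \frac{2643604131064}{7467} = - \frac{3895}{7976} + \frac{2643604131064}{7467} = \frac{21085386520282499}{59556792}$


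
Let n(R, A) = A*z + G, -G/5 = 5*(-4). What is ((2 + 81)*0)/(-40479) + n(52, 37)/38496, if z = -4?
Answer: -1/802 ≈ -0.0012469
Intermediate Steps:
G = 100 (G = -25*(-4) = -5*(-20) = 100)
n(R, A) = 100 - 4*A (n(R, A) = A*(-4) + 100 = -4*A + 100 = 100 - 4*A)
((2 + 81)*0)/(-40479) + n(52, 37)/38496 = ((2 + 81)*0)/(-40479) + (100 - 4*37)/38496 = (83*0)*(-1/40479) + (100 - 148)*(1/38496) = 0*(-1/40479) - 48*1/38496 = 0 - 1/802 = -1/802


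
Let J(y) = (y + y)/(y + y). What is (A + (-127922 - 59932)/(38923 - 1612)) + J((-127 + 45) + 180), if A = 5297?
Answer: 65828608/12437 ≈ 5293.0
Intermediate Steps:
J(y) = 1 (J(y) = (2*y)/((2*y)) = (2*y)*(1/(2*y)) = 1)
(A + (-127922 - 59932)/(38923 - 1612)) + J((-127 + 45) + 180) = (5297 + (-127922 - 59932)/(38923 - 1612)) + 1 = (5297 - 187854/37311) + 1 = (5297 - 187854*1/37311) + 1 = (5297 - 62618/12437) + 1 = 65816171/12437 + 1 = 65828608/12437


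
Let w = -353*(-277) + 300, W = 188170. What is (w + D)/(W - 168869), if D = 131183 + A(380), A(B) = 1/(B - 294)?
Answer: 19716705/1659886 ≈ 11.878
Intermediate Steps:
w = 98081 (w = 97781 + 300 = 98081)
A(B) = 1/(-294 + B)
D = 11281739/86 (D = 131183 + 1/(-294 + 380) = 131183 + 1/86 = 11281739/86 ≈ 1.3118e+5)
(w + D)/(W - 168869) = (98081 + 11281739/86)/(188170 - 168869) = (19716705/86)/19301 = (19716705/86)*(1/19301) = 19716705/1659886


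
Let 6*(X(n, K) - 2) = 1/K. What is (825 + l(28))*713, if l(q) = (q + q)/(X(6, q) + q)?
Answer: 2971950129/5041 ≈ 5.8956e+5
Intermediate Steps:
X(n, K) = 2 + 1/(6*K)
l(q) = 2*q/(2 + q + 1/(6*q)) (l(q) = (q + q)/((2 + 1/(6*q)) + q) = (2*q)/(2 + q + 1/(6*q)) = 2*q/(2 + q + 1/(6*q)))
(825 + l(28))*713 = (825 + 12*28²/(1 + 6*28² + 12*28))*713 = (825 + 12*784/(1 + 6*784 + 336))*713 = (825 + 12*784/(1 + 4704 + 336))*713 = (825 + 12*784/5041)*713 = (825 + 12*784*(1/5041))*713 = (825 + 9408/5041)*713 = (4168233/5041)*713 = 2971950129/5041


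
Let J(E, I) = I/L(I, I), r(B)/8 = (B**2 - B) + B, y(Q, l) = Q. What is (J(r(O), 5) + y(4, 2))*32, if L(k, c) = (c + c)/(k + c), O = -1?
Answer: 288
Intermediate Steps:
L(k, c) = 2*c/(c + k) (L(k, c) = (2*c)/(c + k) = 2*c/(c + k))
r(B) = 8*B**2 (r(B) = 8*((B**2 - B) + B) = 8*B**2)
J(E, I) = I (J(E, I) = I/((2*I/(I + I))) = I/((2*I/((2*I)))) = I/((2*I*(1/(2*I)))) = I/1 = I*1 = I)
(J(r(O), 5) + y(4, 2))*32 = (5 + 4)*32 = 9*32 = 288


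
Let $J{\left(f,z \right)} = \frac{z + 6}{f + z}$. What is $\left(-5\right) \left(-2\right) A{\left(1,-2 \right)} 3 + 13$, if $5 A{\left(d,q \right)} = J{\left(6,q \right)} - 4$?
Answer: $-5$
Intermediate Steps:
$J{\left(f,z \right)} = \frac{6 + z}{f + z}$
$A{\left(d,q \right)} = - \frac{3}{5}$ ($A{\left(d,q \right)} = \frac{\frac{6 + q}{6 + q} - 4}{5} = \frac{1 - 4}{5} = \frac{1}{5} \left(-3\right) = - \frac{3}{5}$)
$\left(-5\right) \left(-2\right) A{\left(1,-2 \right)} 3 + 13 = \left(-5\right) \left(-2\right) \left(\left(- \frac{3}{5}\right) 3\right) + 13 = 10 \left(- \frac{9}{5}\right) + 13 = -18 + 13 = -5$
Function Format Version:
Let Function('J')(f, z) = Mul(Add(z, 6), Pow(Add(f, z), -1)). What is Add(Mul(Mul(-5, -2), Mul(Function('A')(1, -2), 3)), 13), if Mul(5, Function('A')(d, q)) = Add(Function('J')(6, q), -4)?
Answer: -5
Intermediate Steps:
Function('J')(f, z) = Mul(Pow(Add(f, z), -1), Add(6, z)) (Function('J')(f, z) = Mul(Add(6, z), Pow(Add(f, z), -1)) = Mul(Pow(Add(f, z), -1), Add(6, z)))
Function('A')(d, q) = Rational(-3, 5) (Function('A')(d, q) = Mul(Rational(1, 5), Add(Mul(Pow(Add(6, q), -1), Add(6, q)), -4)) = Mul(Rational(1, 5), Add(1, -4)) = Mul(Rational(1, 5), -3) = Rational(-3, 5))
Add(Mul(Mul(-5, -2), Mul(Function('A')(1, -2), 3)), 13) = Add(Mul(Mul(-5, -2), Mul(Rational(-3, 5), 3)), 13) = Add(Mul(10, Rational(-9, 5)), 13) = Add(-18, 13) = -5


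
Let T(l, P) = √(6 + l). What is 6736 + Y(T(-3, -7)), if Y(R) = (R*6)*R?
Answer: 6754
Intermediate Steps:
Y(R) = 6*R² (Y(R) = (6*R)*R = 6*R²)
6736 + Y(T(-3, -7)) = 6736 + 6*(√(6 - 3))² = 6736 + 6*(√3)² = 6736 + 6*3 = 6736 + 18 = 6754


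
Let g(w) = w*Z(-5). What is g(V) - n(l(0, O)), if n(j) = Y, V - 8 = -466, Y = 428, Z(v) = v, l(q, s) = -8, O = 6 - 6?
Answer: 1862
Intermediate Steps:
O = 0
V = -458 (V = 8 - 466 = -458)
n(j) = 428
g(w) = -5*w (g(w) = w*(-5) = -5*w)
g(V) - n(l(0, O)) = -5*(-458) - 1*428 = 2290 - 428 = 1862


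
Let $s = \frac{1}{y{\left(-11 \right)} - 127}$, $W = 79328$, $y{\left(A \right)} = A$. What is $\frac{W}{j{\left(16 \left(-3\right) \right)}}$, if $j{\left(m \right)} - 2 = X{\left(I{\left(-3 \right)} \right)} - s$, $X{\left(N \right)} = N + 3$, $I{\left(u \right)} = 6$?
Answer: $\frac{10947264}{1519} \approx 7206.9$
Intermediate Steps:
$s = - \frac{1}{138}$ ($s = \frac{1}{-11 - 127} = \frac{1}{-138} = - \frac{1}{138} \approx -0.0072464$)
$X{\left(N \right)} = 3 + N$
$j{\left(m \right)} = \frac{1519}{138}$ ($j{\left(m \right)} = 2 + \left(\left(3 + 6\right) - - \frac{1}{138}\right) = 2 + \left(9 + \frac{1}{138}\right) = 2 + \frac{1243}{138} = \frac{1519}{138}$)
$\frac{W}{j{\left(16 \left(-3\right) \right)}} = \frac{79328}{\frac{1519}{138}} = 79328 \cdot \frac{138}{1519} = \frac{10947264}{1519}$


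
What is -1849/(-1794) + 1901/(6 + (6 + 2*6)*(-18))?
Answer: -235201/47541 ≈ -4.9473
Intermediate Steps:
-1849/(-1794) + 1901/(6 + (6 + 2*6)*(-18)) = -1849*(-1/1794) + 1901/(6 + (6 + 12)*(-18)) = 1849/1794 + 1901/(6 + 18*(-18)) = 1849/1794 + 1901/(6 - 324) = 1849/1794 + 1901/(-318) = 1849/1794 + 1901*(-1/318) = 1849/1794 - 1901/318 = -235201/47541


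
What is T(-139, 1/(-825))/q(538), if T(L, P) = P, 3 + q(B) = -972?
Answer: 1/804375 ≈ 1.2432e-6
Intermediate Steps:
q(B) = -975 (q(B) = -3 - 972 = -975)
T(-139, 1/(-825))/q(538) = 1/(-825*(-975)) = -1/825*(-1/975) = 1/804375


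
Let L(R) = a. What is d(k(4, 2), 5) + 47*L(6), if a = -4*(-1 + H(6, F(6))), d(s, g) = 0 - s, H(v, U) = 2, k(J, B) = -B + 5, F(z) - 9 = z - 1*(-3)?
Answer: -191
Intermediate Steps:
F(z) = 12 + z (F(z) = 9 + (z - 1*(-3)) = 9 + (z + 3) = 9 + (3 + z) = 12 + z)
k(J, B) = 5 - B
d(s, g) = -s
a = -4 (a = -4*(-1 + 2) = -4*1 = -4)
L(R) = -4
d(k(4, 2), 5) + 47*L(6) = -(5 - 1*2) + 47*(-4) = -(5 - 2) - 188 = -1*3 - 188 = -3 - 188 = -191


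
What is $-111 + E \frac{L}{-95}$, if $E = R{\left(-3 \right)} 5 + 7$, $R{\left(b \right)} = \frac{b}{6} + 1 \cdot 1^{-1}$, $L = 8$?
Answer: $- \frac{559}{5} \approx -111.8$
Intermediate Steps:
$R{\left(b \right)} = 1 + \frac{b}{6}$ ($R{\left(b \right)} = b \frac{1}{6} + 1 \cdot 1 = \frac{b}{6} + 1 = 1 + \frac{b}{6}$)
$E = \frac{19}{2}$ ($E = \left(1 + \frac{1}{6} \left(-3\right)\right) 5 + 7 = \left(1 - \frac{1}{2}\right) 5 + 7 = \frac{1}{2} \cdot 5 + 7 = \frac{5}{2} + 7 = \frac{19}{2} \approx 9.5$)
$-111 + E \frac{L}{-95} = -111 + \frac{19 \frac{8}{-95}}{2} = -111 + \frac{19 \cdot 8 \left(- \frac{1}{95}\right)}{2} = -111 + \frac{19}{2} \left(- \frac{8}{95}\right) = -111 - \frac{4}{5} = - \frac{559}{5}$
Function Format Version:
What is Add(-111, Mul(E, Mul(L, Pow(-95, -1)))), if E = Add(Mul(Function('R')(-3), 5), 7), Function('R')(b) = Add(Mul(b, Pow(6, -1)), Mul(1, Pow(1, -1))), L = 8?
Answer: Rational(-559, 5) ≈ -111.80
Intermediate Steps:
Function('R')(b) = Add(1, Mul(Rational(1, 6), b)) (Function('R')(b) = Add(Mul(b, Rational(1, 6)), Mul(1, 1)) = Add(Mul(Rational(1, 6), b), 1) = Add(1, Mul(Rational(1, 6), b)))
E = Rational(19, 2) (E = Add(Mul(Add(1, Mul(Rational(1, 6), -3)), 5), 7) = Add(Mul(Add(1, Rational(-1, 2)), 5), 7) = Add(Mul(Rational(1, 2), 5), 7) = Add(Rational(5, 2), 7) = Rational(19, 2) ≈ 9.5000)
Add(-111, Mul(E, Mul(L, Pow(-95, -1)))) = Add(-111, Mul(Rational(19, 2), Mul(8, Pow(-95, -1)))) = Add(-111, Mul(Rational(19, 2), Mul(8, Rational(-1, 95)))) = Add(-111, Mul(Rational(19, 2), Rational(-8, 95))) = Add(-111, Rational(-4, 5)) = Rational(-559, 5)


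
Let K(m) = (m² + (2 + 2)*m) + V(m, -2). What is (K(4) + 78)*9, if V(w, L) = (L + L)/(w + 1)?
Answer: 4914/5 ≈ 982.80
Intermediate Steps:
V(w, L) = 2*L/(1 + w) (V(w, L) = (2*L)/(1 + w) = 2*L/(1 + w))
K(m) = m² - 4/(1 + m) + 4*m (K(m) = (m² + (2 + 2)*m) + 2*(-2)/(1 + m) = (m² + 4*m) - 4/(1 + m) = m² - 4/(1 + m) + 4*m)
(K(4) + 78)*9 = ((-4 + 4*(1 + 4)*(4 + 4))/(1 + 4) + 78)*9 = ((-4 + 4*5*8)/5 + 78)*9 = ((-4 + 160)/5 + 78)*9 = ((⅕)*156 + 78)*9 = (156/5 + 78)*9 = (546/5)*9 = 4914/5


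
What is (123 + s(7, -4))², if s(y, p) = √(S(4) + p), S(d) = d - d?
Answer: 15125 + 492*I ≈ 15125.0 + 492.0*I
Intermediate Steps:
S(d) = 0
s(y, p) = √p (s(y, p) = √(0 + p) = √p)
(123 + s(7, -4))² = (123 + √(-4))² = (123 + 2*I)²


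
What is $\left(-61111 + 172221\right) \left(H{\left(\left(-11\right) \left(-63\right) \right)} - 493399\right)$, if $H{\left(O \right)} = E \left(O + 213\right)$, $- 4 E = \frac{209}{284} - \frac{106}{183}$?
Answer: $- \frac{949797065545475}{17324} \approx -5.4826 \cdot 10^{10}$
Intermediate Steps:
$E = - \frac{8143}{207888}$ ($E = - \frac{\frac{209}{284} - \frac{106}{183}}{4} = \left(- \frac{1}{4}\right) \frac{8143}{51972} = - \frac{8143}{207888} \approx -0.03917$)
$H{\left(O \right)} = - \frac{8143}{976} - \frac{8143 O}{207888}$ ($H{\left(O \right)} = - \frac{8143 \left(O + 213\right)}{207888} = - \frac{8143 \left(213 + O\right)}{207888} = - \frac{8143}{976} - \frac{8143 O}{207888}$)
$\left(-61111 + 172221\right) \left(H{\left(\left(-11\right) \left(-63\right) \right)} - 493399\right) = \left(-61111 + 172221\right) \left(\left(- \frac{8143}{976} - \frac{8143 \left(\left(-11\right) \left(-63\right)\right)}{207888}\right) - 493399\right) = 111110 \left(\left(- \frac{8143}{976} - \frac{1881033}{69296}\right) - 493399\right) = 111110 \left(- \frac{1229593}{34648} - 493399\right) = 111110 \left(- \frac{17096518145}{34648}\right) = - \frac{949797065545475}{17324}$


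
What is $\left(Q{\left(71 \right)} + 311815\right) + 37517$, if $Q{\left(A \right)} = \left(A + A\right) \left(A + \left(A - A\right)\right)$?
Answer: $359414$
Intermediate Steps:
$Q{\left(A \right)} = 2 A^{2}$ ($Q{\left(A \right)} = 2 A \left(A + 0\right) = 2 A A = 2 A^{2}$)
$\left(Q{\left(71 \right)} + 311815\right) + 37517 = \left(2 \cdot 71^{2} + 311815\right) + 37517 = \left(2 \cdot 5041 + 311815\right) + 37517 = \left(10082 + 311815\right) + 37517 = 321897 + 37517 = 359414$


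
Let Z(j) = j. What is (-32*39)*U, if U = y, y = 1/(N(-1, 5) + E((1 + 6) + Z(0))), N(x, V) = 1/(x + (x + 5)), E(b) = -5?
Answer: 1872/7 ≈ 267.43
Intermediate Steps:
N(x, V) = 1/(5 + 2*x) (N(x, V) = 1/(x + (5 + x)) = 1/(5 + 2*x))
y = -3/14 (y = 1/(1/(5 + 2*(-1)) - 5) = 1/(1/(5 - 2) - 5) = 1/(1/3 - 5) = 1/(⅓ - 5) = 1/(-14/3) = -3/14 ≈ -0.21429)
U = -3/14 ≈ -0.21429
(-32*39)*U = -32*39*(-3/14) = -1248*(-3/14) = 1872/7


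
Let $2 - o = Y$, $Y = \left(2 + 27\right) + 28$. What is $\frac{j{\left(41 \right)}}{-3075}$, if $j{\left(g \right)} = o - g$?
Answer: $\frac{32}{1025} \approx 0.03122$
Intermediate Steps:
$Y = 57$ ($Y = 29 + 28 = 57$)
$o = -55$ ($o = 2 - 57 = -55$)
$j{\left(g \right)} = -55 - g$
$\frac{j{\left(41 \right)}}{-3075} = \frac{-55 - 41}{-3075} = \left(-55 - 41\right) \left(- \frac{1}{3075}\right) = \left(-96\right) \left(- \frac{1}{3075}\right) = \frac{32}{1025}$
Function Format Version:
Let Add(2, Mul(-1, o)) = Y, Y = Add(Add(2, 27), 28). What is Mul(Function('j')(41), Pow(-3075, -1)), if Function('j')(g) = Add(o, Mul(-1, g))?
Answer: Rational(32, 1025) ≈ 0.031220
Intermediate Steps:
Y = 57 (Y = Add(29, 28) = 57)
o = -55 (o = Add(2, Mul(-1, 57)) = Add(2, -57) = -55)
Function('j')(g) = Add(-55, Mul(-1, g))
Mul(Function('j')(41), Pow(-3075, -1)) = Mul(Add(-55, Mul(-1, 41)), Pow(-3075, -1)) = Mul(Add(-55, -41), Rational(-1, 3075)) = Mul(-96, Rational(-1, 3075)) = Rational(32, 1025)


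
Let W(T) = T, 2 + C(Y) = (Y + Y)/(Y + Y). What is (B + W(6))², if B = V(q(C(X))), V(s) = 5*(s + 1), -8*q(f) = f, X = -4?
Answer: 8649/64 ≈ 135.14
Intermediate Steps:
C(Y) = -1 (C(Y) = -2 + (Y + Y)/(Y + Y) = -2 + (2*Y)/((2*Y)) = -2 + (2*Y)*(1/(2*Y)) = -2 + 1 = -1)
q(f) = -f/8
V(s) = 5 + 5*s (V(s) = 5*(1 + s) = 5 + 5*s)
B = 45/8 (B = 5 + 5*(-⅛*(-1)) = 5 + 5*(⅛) = 5 + 5/8 = 45/8 ≈ 5.6250)
(B + W(6))² = (45/8 + 6)² = (93/8)² = 8649/64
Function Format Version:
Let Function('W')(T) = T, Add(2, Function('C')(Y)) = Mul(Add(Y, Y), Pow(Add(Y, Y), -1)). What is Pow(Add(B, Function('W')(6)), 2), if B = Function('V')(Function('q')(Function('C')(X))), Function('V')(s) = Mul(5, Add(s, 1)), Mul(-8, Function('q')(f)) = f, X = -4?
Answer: Rational(8649, 64) ≈ 135.14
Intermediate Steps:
Function('C')(Y) = -1 (Function('C')(Y) = Add(-2, Mul(Add(Y, Y), Pow(Add(Y, Y), -1))) = Add(-2, Mul(Mul(2, Y), Pow(Mul(2, Y), -1))) = Add(-2, Mul(Mul(2, Y), Mul(Rational(1, 2), Pow(Y, -1)))) = Add(-2, 1) = -1)
Function('q')(f) = Mul(Rational(-1, 8), f)
Function('V')(s) = Add(5, Mul(5, s)) (Function('V')(s) = Mul(5, Add(1, s)) = Add(5, Mul(5, s)))
B = Rational(45, 8) (B = Add(5, Mul(5, Mul(Rational(-1, 8), -1))) = Add(5, Mul(5, Rational(1, 8))) = Add(5, Rational(5, 8)) = Rational(45, 8) ≈ 5.6250)
Pow(Add(B, Function('W')(6)), 2) = Pow(Add(Rational(45, 8), 6), 2) = Pow(Rational(93, 8), 2) = Rational(8649, 64)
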